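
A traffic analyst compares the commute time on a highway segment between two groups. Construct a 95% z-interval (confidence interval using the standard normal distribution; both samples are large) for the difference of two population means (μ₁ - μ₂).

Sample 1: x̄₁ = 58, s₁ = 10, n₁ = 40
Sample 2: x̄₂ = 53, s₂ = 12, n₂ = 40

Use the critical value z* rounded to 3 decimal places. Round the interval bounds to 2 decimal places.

Both samples are large (n₁ = 40 ≥ 30, n₂ = 40 ≥ 30), so a z-interval for the difference of means applies.

Point estimate: x̄₁ - x̄₂ = 58 - 53 = 5

Standard error: SE = √(s₁²/n₁ + s₂²/n₂)
= √(10²/40 + 12²/40)
= √(2.500000 + 3.600000)
= 2.469818

For 95% confidence, z* = 1.96 (from standard normal table)
Margin of error: E = z* × SE = 1.96 × 2.469818 = 4.8408

Z-interval: (x̄₁ - x̄₂) ± E = 5 ± 4.8408 = (0.1592, 9.8408)

Rounded to 2 decimal places:

(0.16, 9.84)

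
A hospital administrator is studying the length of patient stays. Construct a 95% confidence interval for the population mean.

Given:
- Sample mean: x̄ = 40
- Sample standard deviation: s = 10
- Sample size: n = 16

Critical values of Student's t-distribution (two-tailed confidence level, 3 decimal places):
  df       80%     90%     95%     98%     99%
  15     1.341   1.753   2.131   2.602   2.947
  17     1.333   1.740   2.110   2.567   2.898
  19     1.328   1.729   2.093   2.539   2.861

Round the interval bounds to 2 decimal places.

The population standard deviation σ is unknown (only the sample standard deviation s is given), so use a t-interval with df = n - 1 = 16 - 1 = 15.

For 95% confidence with df = 15, t* = 2.131 (from t-table)

Standard error: SE = s/√n = 10/√16 = 2.500000

Margin of error: E = t* × SE = 2.131 × 2.500000 = 5.3275

T-interval: x̄ ± E = 40 ± 5.3275 = (34.6725, 45.3275)

Rounded to 2 decimal places:

(34.67, 45.33)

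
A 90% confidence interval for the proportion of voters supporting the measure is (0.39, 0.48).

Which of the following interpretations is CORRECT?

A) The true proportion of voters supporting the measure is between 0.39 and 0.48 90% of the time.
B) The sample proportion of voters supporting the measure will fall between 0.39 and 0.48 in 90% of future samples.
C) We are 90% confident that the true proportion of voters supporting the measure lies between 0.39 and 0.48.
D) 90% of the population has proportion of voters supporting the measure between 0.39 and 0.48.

A confidence interval represents our confidence in the procedure, not a probability statement about the parameter.

Key concept: If we repeated this sampling process many times and computed a 90% CI each time, about 90% of those intervals would contain the true population parameter.

For this specific interval (0.39, 0.48):
- Midpoint (point estimate): 0.435
- Margin of error: 0.045

The correct interpretation is the one stating confidence that the true parameter lies in the interval — option C.

C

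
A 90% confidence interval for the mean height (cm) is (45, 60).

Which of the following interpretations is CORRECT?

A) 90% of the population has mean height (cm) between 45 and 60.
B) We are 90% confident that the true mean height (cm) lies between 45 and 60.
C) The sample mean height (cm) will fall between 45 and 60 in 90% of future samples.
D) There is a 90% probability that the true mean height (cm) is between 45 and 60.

A confidence interval represents our confidence in the procedure, not a probability statement about the parameter.

Key concept: If we repeated this sampling process many times and computed a 90% CI each time, about 90% of those intervals would contain the true population parameter.

For this specific interval (45, 60):
- Midpoint (point estimate): 52.5
- Margin of error: 7.5

The correct interpretation is the one stating confidence that the true parameter lies in the interval — option B.

B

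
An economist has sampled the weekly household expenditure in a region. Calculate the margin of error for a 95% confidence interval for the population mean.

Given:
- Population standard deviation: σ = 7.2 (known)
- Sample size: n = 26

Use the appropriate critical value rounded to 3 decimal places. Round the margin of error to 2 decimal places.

The population standard deviation σ is known, so use the z-interval margin of error formula.

For 95% confidence, z* = 1.96 (from standard normal table)

Margin of error formula for z-interval: E = z* × σ/√n

E = 1.96 × 7.2/√26
  = 1.96 × 1.412036
  = 2.7676

Rounded to 2 decimal places:

2.77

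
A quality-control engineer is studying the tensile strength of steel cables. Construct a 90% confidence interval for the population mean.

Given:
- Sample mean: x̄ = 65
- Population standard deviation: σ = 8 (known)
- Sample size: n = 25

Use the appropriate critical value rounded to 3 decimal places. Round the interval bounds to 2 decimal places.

The population standard deviation σ is known, so use a z-interval (standard normal critical value).

For 90% confidence, z* = 1.645 (from standard normal table)

Standard error: SE = σ/√n = 8/√25 = 1.600000

Margin of error: E = z* × SE = 1.645 × 1.600000 = 2.6320

Z-interval: x̄ ± E = 65 ± 2.6320 = (62.3680, 67.6320)

Rounded to 2 decimal places:

(62.37, 67.63)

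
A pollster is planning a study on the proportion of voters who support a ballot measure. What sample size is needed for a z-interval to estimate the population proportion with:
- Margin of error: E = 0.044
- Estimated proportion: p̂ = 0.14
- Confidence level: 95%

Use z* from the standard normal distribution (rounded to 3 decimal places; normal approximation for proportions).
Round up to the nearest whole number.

Using z* for proportion z-interval (normal approximation).

For 95% confidence, z* = 1.96 (from standard normal table)

Sample size formula for proportion z-interval: n = z*²p̂(1-p̂)/E²

n = 1.96² × 0.14 × 0.86 / 0.044²
  = 3.8416 × 0.1204 / 0.001936
  = 238.9094

Round up to the nearest whole number: n = 239

239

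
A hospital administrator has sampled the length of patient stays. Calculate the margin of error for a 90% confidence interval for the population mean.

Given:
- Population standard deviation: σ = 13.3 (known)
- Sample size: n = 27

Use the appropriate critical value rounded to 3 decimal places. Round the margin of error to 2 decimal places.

The population standard deviation σ is known, so use the z-interval margin of error formula.

For 90% confidence, z* = 1.645 (from standard normal table)

Margin of error formula for z-interval: E = z* × σ/√n

E = 1.645 × 13.3/√27
  = 1.645 × 2.559586
  = 4.2105

Rounded to 2 decimal places:

4.21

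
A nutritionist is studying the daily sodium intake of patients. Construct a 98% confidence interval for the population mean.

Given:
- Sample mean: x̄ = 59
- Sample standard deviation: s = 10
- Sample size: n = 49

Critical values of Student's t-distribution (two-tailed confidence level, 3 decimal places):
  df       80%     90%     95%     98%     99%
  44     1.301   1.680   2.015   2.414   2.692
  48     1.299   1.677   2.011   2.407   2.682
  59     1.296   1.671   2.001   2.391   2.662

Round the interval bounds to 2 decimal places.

The population standard deviation σ is unknown (only the sample standard deviation s is given), so use a t-interval with df = n - 1 = 49 - 1 = 48.

For 98% confidence with df = 48, t* = 2.407 (from t-table)

Standard error: SE = s/√n = 10/√49 = 1.428571

Margin of error: E = t* × SE = 2.407 × 1.428571 = 3.4386

T-interval: x̄ ± E = 59 ± 3.4386 = (55.5614, 62.4386)

Rounded to 2 decimal places:

(55.56, 62.44)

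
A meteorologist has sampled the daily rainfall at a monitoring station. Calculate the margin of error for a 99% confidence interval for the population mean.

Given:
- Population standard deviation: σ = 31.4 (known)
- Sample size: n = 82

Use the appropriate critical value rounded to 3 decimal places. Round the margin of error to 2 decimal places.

The population standard deviation σ is known, so use the z-interval margin of error formula.

For 99% confidence, z* = 2.576 (from standard normal table)

Margin of error formula for z-interval: E = z* × σ/√n

E = 2.576 × 31.4/√82
  = 2.576 × 3.467550
  = 8.9324

Rounded to 2 decimal places:

8.93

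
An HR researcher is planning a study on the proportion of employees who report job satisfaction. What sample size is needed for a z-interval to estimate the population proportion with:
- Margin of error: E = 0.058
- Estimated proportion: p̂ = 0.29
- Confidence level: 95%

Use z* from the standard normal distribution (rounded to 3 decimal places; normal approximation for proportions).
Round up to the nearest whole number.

Using z* for proportion z-interval (normal approximation).

For 95% confidence, z* = 1.96 (from standard normal table)

Sample size formula for proportion z-interval: n = z*²p̂(1-p̂)/E²

n = 1.96² × 0.29 × 0.71 / 0.058²
  = 3.8416 × 0.2059 / 0.003364
  = 235.1324

Round up to the nearest whole number: n = 236

236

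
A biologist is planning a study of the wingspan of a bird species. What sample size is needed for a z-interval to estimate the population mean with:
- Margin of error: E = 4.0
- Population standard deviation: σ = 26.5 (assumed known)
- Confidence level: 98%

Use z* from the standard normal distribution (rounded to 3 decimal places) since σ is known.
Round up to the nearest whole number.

Using z* since population σ is known (z-interval formula).

For 98% confidence, z* = 2.326 (from standard normal table)

Sample size formula for z-interval: n = (z*σ/E)²

n = (2.326 × 26.5 / 4.0)²
  = (15.409750)²
  = 237.4604

Round up to the nearest whole number: n = 238

238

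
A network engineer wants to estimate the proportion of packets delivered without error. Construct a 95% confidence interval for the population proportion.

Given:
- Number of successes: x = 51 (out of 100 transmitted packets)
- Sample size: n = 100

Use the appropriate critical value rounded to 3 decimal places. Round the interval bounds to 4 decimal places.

Sample proportion: p̂ = 51/100 = 0.510000

Check conditions for normal approximation:
  np̂ = 51 ≥ 10 ✓
  n(1-p̂) = 49 ≥ 10 ✓

The sample is large enough, so use a z-interval (normal approximation) for the proportion.

For 95% confidence, z* = 1.96 (from standard normal table)

Standard error: SE = √(p̂(1-p̂)/n) = √(0.510000×0.490000/100) = 0.04999000

Margin of error: E = z* × SE = 1.96 × 0.04999000 = 0.097980

Z-interval: p̂ ± E = 0.510000 ± 0.097980 = (0.412020, 0.607980)

Rounded to 4 decimal places:

(0.4120, 0.6080)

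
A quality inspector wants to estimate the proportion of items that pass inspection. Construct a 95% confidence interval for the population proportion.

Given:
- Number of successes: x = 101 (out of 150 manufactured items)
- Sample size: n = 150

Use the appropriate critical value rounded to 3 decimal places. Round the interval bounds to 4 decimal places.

Sample proportion: p̂ = 101/150 = 0.673333

Check conditions for normal approximation:
  np̂ = 101 ≥ 10 ✓
  n(1-p̂) = 49 ≥ 10 ✓

The sample is large enough, so use a z-interval (normal approximation) for the proportion.

For 95% confidence, z* = 1.96 (from standard normal table)

Standard error: SE = √(p̂(1-p̂)/n) = √(0.673333×0.326667/150) = 0.03829322

Margin of error: E = z* × SE = 1.96 × 0.03829322 = 0.075055

Z-interval: p̂ ± E = 0.673333 ± 0.075055 = (0.598279, 0.748388)

Rounded to 4 decimal places:

(0.5983, 0.7484)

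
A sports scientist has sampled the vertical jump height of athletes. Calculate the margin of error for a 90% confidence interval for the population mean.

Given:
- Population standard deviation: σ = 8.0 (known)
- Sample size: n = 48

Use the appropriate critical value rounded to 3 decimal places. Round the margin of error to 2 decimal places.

The population standard deviation σ is known, so use the z-interval margin of error formula.

For 90% confidence, z* = 1.645 (from standard normal table)

Margin of error formula for z-interval: E = z* × σ/√n

E = 1.645 × 8.0/√48
  = 1.645 × 1.154701
  = 1.8995

Rounded to 2 decimal places:

1.90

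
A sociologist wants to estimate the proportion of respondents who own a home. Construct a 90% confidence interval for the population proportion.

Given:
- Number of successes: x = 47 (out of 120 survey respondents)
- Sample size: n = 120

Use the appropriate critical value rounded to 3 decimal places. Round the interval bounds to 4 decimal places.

Sample proportion: p̂ = 47/120 = 0.391667

Check conditions for normal approximation:
  np̂ = 47 ≥ 10 ✓
  n(1-p̂) = 73 ≥ 10 ✓

The sample is large enough, so use a z-interval (normal approximation) for the proportion.

For 90% confidence, z* = 1.645 (from standard normal table)

Standard error: SE = √(p̂(1-p̂)/n) = √(0.391667×0.608333/120) = 0.04455931

Margin of error: E = z* × SE = 1.645 × 0.04455931 = 0.073300

Z-interval: p̂ ± E = 0.391667 ± 0.073300 = (0.318367, 0.464967)

Rounded to 4 decimal places:

(0.3184, 0.4650)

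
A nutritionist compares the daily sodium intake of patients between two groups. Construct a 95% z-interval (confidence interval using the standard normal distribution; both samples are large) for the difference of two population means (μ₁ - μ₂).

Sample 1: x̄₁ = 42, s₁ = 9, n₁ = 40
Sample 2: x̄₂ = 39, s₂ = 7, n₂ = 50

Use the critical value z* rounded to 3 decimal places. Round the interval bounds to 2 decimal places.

Both samples are large (n₁ = 40 ≥ 30, n₂ = 50 ≥ 30), so a z-interval for the difference of means applies.

Point estimate: x̄₁ - x̄₂ = 42 - 39 = 3

Standard error: SE = √(s₁²/n₁ + s₂²/n₂)
= √(9²/40 + 7²/50)
= √(2.025000 + 0.980000)
= 1.733494

For 95% confidence, z* = 1.96 (from standard normal table)
Margin of error: E = z* × SE = 1.96 × 1.733494 = 3.3976

Z-interval: (x̄₁ - x̄₂) ± E = 3 ± 3.3976 = (-0.3976, 6.3976)

Rounded to 2 decimal places:

(-0.40, 6.40)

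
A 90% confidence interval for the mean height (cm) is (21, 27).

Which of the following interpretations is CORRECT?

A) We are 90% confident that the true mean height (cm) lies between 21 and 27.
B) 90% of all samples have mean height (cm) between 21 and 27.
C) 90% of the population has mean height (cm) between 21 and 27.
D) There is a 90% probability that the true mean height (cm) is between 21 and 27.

A confidence interval represents our confidence in the procedure, not a probability statement about the parameter.

Key concept: If we repeated this sampling process many times and computed a 90% CI each time, about 90% of those intervals would contain the true population parameter.

For this specific interval (21, 27):
- Midpoint (point estimate): 24
- Margin of error: 3

The correct interpretation is the one stating confidence that the true parameter lies in the interval — option A.

A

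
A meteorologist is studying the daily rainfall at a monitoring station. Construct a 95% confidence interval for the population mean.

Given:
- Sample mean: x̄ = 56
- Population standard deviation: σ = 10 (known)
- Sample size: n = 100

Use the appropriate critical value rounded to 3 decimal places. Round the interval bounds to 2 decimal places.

The population standard deviation σ is known, so use a z-interval (standard normal critical value).

For 95% confidence, z* = 1.96 (from standard normal table)

Standard error: SE = σ/√n = 10/√100 = 1.000000

Margin of error: E = z* × SE = 1.96 × 1.000000 = 1.9600

Z-interval: x̄ ± E = 56 ± 1.9600 = (54.0400, 57.9600)

Rounded to 2 decimal places:

(54.04, 57.96)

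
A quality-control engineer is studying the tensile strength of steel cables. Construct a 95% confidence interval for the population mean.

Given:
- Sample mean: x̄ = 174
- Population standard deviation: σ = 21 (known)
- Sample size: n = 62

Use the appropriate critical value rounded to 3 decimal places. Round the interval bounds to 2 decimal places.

The population standard deviation σ is known, so use a z-interval (standard normal critical value).

For 95% confidence, z* = 1.96 (from standard normal table)

Standard error: SE = σ/√n = 21/√62 = 2.667003

Margin of error: E = z* × SE = 1.96 × 2.667003 = 5.2273

Z-interval: x̄ ± E = 174 ± 5.2273 = (168.7727, 179.2273)

Rounded to 2 decimal places:

(168.77, 179.23)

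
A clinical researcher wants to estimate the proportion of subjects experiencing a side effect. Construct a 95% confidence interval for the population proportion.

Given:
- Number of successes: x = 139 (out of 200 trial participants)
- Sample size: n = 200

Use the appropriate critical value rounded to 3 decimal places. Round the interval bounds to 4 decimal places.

Sample proportion: p̂ = 139/200 = 0.695000

Check conditions for normal approximation:
  np̂ = 139 ≥ 10 ✓
  n(1-p̂) = 61 ≥ 10 ✓

The sample is large enough, so use a z-interval (normal approximation) for the proportion.

For 95% confidence, z* = 1.96 (from standard normal table)

Standard error: SE = √(p̂(1-p̂)/n) = √(0.695000×0.305000/200) = 0.03255572

Margin of error: E = z* × SE = 1.96 × 0.03255572 = 0.063809

Z-interval: p̂ ± E = 0.695000 ± 0.063809 = (0.631191, 0.758809)

Rounded to 4 decimal places:

(0.6312, 0.7588)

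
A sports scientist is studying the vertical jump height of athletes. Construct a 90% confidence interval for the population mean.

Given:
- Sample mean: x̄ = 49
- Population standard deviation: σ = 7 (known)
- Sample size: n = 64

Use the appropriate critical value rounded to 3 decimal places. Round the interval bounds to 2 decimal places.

The population standard deviation σ is known, so use a z-interval (standard normal critical value).

For 90% confidence, z* = 1.645 (from standard normal table)

Standard error: SE = σ/√n = 7/√64 = 0.875000

Margin of error: E = z* × SE = 1.645 × 0.875000 = 1.4394

Z-interval: x̄ ± E = 49 ± 1.4394 = (47.5606, 50.4394)

Rounded to 2 decimal places:

(47.56, 50.44)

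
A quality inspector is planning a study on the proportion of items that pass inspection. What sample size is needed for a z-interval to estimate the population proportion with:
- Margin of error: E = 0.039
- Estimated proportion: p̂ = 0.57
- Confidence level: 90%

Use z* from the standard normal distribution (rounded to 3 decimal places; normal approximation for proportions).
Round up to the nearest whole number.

Using z* for proportion z-interval (normal approximation).

For 90% confidence, z* = 1.645 (from standard normal table)

Sample size formula for proportion z-interval: n = z*²p̂(1-p̂)/E²

n = 1.645² × 0.57 × 0.43 / 0.039²
  = 2.706025 × 0.2451 / 0.001521
  = 436.0596

Round up to the nearest whole number: n = 437

437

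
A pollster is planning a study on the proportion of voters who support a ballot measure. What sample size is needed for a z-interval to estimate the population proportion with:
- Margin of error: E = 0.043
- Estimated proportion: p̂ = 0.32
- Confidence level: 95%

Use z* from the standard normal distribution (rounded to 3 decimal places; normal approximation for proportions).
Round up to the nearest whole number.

Using z* for proportion z-interval (normal approximation).

For 95% confidence, z* = 1.96 (from standard normal table)

Sample size formula for proportion z-interval: n = z*²p̂(1-p̂)/E²

n = 1.96² × 0.32 × 0.68 / 0.043²
  = 3.8416 × 0.2176 / 0.001849
  = 452.0996

Round up to the nearest whole number: n = 453

453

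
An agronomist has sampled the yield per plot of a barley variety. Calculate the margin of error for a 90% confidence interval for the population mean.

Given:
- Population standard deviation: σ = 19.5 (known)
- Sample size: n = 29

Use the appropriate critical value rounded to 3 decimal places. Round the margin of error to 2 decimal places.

The population standard deviation σ is known, so use the z-interval margin of error formula.

For 90% confidence, z* = 1.645 (from standard normal table)

Margin of error formula for z-interval: E = z* × σ/√n

E = 1.645 × 19.5/√29
  = 1.645 × 3.621059
  = 5.9566

Rounded to 2 decimal places:

5.96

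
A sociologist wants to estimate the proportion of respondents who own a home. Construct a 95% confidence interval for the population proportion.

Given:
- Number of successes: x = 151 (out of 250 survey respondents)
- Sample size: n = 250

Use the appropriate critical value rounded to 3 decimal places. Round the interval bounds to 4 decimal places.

Sample proportion: p̂ = 151/250 = 0.604000

Check conditions for normal approximation:
  np̂ = 151 ≥ 10 ✓
  n(1-p̂) = 99 ≥ 10 ✓

The sample is large enough, so use a z-interval (normal approximation) for the proportion.

For 95% confidence, z* = 1.96 (from standard normal table)

Standard error: SE = √(p̂(1-p̂)/n) = √(0.604000×0.396000/250) = 0.03093115

Margin of error: E = z* × SE = 1.96 × 0.03093115 = 0.060625

Z-interval: p̂ ± E = 0.604000 ± 0.060625 = (0.543375, 0.664625)

Rounded to 4 decimal places:

(0.5434, 0.6646)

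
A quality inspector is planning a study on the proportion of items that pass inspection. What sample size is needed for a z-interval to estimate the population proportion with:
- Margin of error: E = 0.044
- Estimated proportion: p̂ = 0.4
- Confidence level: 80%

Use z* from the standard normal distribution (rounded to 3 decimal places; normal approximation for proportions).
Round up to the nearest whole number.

Using z* for proportion z-interval (normal approximation).

For 80% confidence, z* = 1.282 (from standard normal table)

Sample size formula for proportion z-interval: n = z*²p̂(1-p̂)/E²

n = 1.282² × 0.4 × 0.6 / 0.044²
  = 1.643524 × 0.24 / 0.001936
  = 203.7426

Round up to the nearest whole number: n = 204

204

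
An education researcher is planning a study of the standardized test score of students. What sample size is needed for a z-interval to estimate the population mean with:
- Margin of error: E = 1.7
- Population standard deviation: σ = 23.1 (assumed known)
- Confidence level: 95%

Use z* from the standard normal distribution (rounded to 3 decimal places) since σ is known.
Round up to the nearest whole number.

Using z* since population σ is known (z-interval formula).

For 95% confidence, z* = 1.96 (from standard normal table)

Sample size formula for z-interval: n = (z*σ/E)²

n = (1.96 × 23.1 / 1.7)²
  = (26.632941)²
  = 709.3136

Round up to the nearest whole number: n = 710

710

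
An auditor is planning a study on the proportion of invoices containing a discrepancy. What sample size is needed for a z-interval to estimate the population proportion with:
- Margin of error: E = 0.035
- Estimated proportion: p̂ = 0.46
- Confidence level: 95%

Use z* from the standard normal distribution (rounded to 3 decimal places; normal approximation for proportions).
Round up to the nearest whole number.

Using z* for proportion z-interval (normal approximation).

For 95% confidence, z* = 1.96 (from standard normal table)

Sample size formula for proportion z-interval: n = z*²p̂(1-p̂)/E²

n = 1.96² × 0.46 × 0.54 / 0.035²
  = 3.8416 × 0.2484 / 0.001225
  = 778.9824

Round up to the nearest whole number: n = 779

779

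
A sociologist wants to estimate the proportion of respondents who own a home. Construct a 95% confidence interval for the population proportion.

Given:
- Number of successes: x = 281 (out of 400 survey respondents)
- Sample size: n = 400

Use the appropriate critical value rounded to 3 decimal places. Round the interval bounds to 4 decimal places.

Sample proportion: p̂ = 281/400 = 0.702500

Check conditions for normal approximation:
  np̂ = 281 ≥ 10 ✓
  n(1-p̂) = 119 ≥ 10 ✓

The sample is large enough, so use a z-interval (normal approximation) for the proportion.

For 95% confidence, z* = 1.96 (from standard normal table)

Standard error: SE = √(p̂(1-p̂)/n) = √(0.702500×0.297500/400) = 0.02285792

Margin of error: E = z* × SE = 1.96 × 0.02285792 = 0.044802

Z-interval: p̂ ± E = 0.702500 ± 0.044802 = (0.657698, 0.747302)

Rounded to 4 decimal places:

(0.6577, 0.7473)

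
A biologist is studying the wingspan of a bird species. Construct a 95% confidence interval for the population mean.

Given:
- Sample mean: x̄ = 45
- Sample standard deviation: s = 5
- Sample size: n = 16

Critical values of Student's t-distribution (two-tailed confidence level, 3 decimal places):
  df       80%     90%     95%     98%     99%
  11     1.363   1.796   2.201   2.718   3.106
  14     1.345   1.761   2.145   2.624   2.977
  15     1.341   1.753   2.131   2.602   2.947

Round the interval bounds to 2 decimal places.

The population standard deviation σ is unknown (only the sample standard deviation s is given), so use a t-interval with df = n - 1 = 16 - 1 = 15.

For 95% confidence with df = 15, t* = 2.131 (from t-table)

Standard error: SE = s/√n = 5/√16 = 1.250000

Margin of error: E = t* × SE = 2.131 × 1.250000 = 2.6637

T-interval: x̄ ± E = 45 ± 2.6637 = (42.3362, 47.6638)

Rounded to 2 decimal places:

(42.34, 47.66)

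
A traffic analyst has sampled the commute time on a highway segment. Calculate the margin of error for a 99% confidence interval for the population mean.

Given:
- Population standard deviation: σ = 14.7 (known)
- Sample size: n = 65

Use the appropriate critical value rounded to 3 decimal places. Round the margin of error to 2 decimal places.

The population standard deviation σ is known, so use the z-interval margin of error formula.

For 99% confidence, z* = 2.576 (from standard normal table)

Margin of error formula for z-interval: E = z* × σ/√n

E = 2.576 × 14.7/√65
  = 2.576 × 1.823311
  = 4.6968

Rounded to 2 decimal places:

4.70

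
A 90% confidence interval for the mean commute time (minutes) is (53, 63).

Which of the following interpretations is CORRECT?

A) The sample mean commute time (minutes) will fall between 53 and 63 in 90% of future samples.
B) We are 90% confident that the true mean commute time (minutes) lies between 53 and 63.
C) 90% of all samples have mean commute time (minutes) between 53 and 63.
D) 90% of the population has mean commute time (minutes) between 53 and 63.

A confidence interval represents our confidence in the procedure, not a probability statement about the parameter.

Key concept: If we repeated this sampling process many times and computed a 90% CI each time, about 90% of those intervals would contain the true population parameter.

For this specific interval (53, 63):
- Midpoint (point estimate): 58
- Margin of error: 5

The correct interpretation is the one stating confidence that the true parameter lies in the interval — option B.

B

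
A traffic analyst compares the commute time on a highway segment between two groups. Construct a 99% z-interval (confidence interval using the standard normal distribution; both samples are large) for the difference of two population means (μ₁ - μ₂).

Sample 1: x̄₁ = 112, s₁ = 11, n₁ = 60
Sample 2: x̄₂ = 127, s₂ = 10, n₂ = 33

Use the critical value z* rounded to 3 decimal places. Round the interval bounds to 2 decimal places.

Both samples are large (n₁ = 60 ≥ 30, n₂ = 33 ≥ 30), so a z-interval for the difference of means applies.

Point estimate: x̄₁ - x̄₂ = 112 - 127 = -15

Standard error: SE = √(s₁²/n₁ + s₂²/n₂)
= √(11²/60 + 10²/33)
= √(2.016667 + 3.030303)
= 2.246546

For 99% confidence, z* = 2.576 (from standard normal table)
Margin of error: E = z* × SE = 2.576 × 2.246546 = 5.7871

Z-interval: (x̄₁ - x̄₂) ± E = -15 ± 5.7871 = (-20.7871, -9.2129)

Rounded to 2 decimal places:

(-20.79, -9.21)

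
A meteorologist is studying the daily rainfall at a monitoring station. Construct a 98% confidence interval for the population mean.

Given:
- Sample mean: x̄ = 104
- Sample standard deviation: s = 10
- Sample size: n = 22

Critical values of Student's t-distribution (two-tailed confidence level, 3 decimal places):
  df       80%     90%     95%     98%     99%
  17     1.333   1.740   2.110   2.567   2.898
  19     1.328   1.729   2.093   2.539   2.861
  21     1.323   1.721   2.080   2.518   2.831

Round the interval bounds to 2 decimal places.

The population standard deviation σ is unknown (only the sample standard deviation s is given), so use a t-interval with df = n - 1 = 22 - 1 = 21.

For 98% confidence with df = 21, t* = 2.518 (from t-table)

Standard error: SE = s/√n = 10/√22 = 2.132007

Margin of error: E = t* × SE = 2.518 × 2.132007 = 5.3684

T-interval: x̄ ± E = 104 ± 5.3684 = (98.6316, 109.3684)

Rounded to 2 decimal places:

(98.63, 109.37)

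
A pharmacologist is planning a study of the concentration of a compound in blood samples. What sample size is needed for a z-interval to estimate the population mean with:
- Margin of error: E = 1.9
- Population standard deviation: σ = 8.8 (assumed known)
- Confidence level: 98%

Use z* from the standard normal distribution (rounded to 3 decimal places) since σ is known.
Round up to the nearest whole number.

Using z* since population σ is known (z-interval formula).

For 98% confidence, z* = 2.326 (from standard normal table)

Sample size formula for z-interval: n = (z*σ/E)²

n = (2.326 × 8.8 / 1.9)²
  = (10.773053)²
  = 116.0587

Round up to the nearest whole number: n = 117

117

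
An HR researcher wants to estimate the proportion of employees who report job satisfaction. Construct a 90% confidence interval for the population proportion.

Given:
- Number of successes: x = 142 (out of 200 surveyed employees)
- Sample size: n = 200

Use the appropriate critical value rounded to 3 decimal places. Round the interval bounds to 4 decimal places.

Sample proportion: p̂ = 142/200 = 0.710000

Check conditions for normal approximation:
  np̂ = 142 ≥ 10 ✓
  n(1-p̂) = 58 ≥ 10 ✓

The sample is large enough, so use a z-interval (normal approximation) for the proportion.

For 90% confidence, z* = 1.645 (from standard normal table)

Standard error: SE = √(p̂(1-p̂)/n) = √(0.710000×0.290000/200) = 0.03208582

Margin of error: E = z* × SE = 1.645 × 0.03208582 = 0.052781

Z-interval: p̂ ± E = 0.710000 ± 0.052781 = (0.657219, 0.762781)

Rounded to 4 decimal places:

(0.6572, 0.7628)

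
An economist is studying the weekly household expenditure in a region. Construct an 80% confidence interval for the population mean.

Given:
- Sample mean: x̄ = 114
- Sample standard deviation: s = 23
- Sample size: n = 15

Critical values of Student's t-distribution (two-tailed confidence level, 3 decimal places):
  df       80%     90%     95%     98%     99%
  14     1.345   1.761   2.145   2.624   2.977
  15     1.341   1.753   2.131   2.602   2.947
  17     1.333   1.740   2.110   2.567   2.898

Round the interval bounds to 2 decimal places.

The population standard deviation σ is unknown (only the sample standard deviation s is given), so use a t-interval with df = n - 1 = 15 - 1 = 14.

For 80% confidence with df = 14, t* = 1.345 (from t-table)

Standard error: SE = s/√n = 23/√15 = 5.938574

Margin of error: E = t* × SE = 1.345 × 5.938574 = 7.9874

T-interval: x̄ ± E = 114 ± 7.9874 = (106.0126, 121.9874)

Rounded to 2 decimal places:

(106.01, 121.99)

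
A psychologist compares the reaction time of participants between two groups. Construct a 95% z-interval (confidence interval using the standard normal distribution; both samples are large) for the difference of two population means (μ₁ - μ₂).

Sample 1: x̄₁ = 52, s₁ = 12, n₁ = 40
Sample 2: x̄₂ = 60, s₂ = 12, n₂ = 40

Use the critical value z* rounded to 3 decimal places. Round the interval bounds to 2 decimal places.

Both samples are large (n₁ = 40 ≥ 30, n₂ = 40 ≥ 30), so a z-interval for the difference of means applies.

Point estimate: x̄₁ - x̄₂ = 52 - 60 = -8

Standard error: SE = √(s₁²/n₁ + s₂²/n₂)
= √(12²/40 + 12²/40)
= √(3.600000 + 3.600000)
= 2.683282

For 95% confidence, z* = 1.96 (from standard normal table)
Margin of error: E = z* × SE = 1.96 × 2.683282 = 5.2592

Z-interval: (x̄₁ - x̄₂) ± E = -8 ± 5.2592 = (-13.2592, -2.7408)

Rounded to 2 decimal places:

(-13.26, -2.74)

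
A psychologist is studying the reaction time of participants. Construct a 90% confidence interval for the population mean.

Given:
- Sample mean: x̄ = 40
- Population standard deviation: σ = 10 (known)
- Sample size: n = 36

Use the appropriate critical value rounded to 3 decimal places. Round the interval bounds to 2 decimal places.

The population standard deviation σ is known, so use a z-interval (standard normal critical value).

For 90% confidence, z* = 1.645 (from standard normal table)

Standard error: SE = σ/√n = 10/√36 = 1.666667

Margin of error: E = z* × SE = 1.645 × 1.666667 = 2.7417

Z-interval: x̄ ± E = 40 ± 2.7417 = (37.2583, 42.7417)

Rounded to 2 decimal places:

(37.26, 42.74)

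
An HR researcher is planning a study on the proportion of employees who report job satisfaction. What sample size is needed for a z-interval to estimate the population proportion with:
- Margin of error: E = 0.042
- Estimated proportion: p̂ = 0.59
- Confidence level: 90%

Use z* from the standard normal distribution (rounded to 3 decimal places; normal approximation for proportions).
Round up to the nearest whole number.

Using z* for proportion z-interval (normal approximation).

For 90% confidence, z* = 1.645 (from standard normal table)

Sample size formula for proportion z-interval: n = z*²p̂(1-p̂)/E²

n = 1.645² × 0.59 × 0.41 / 0.042²
  = 2.706025 × 0.2419 / 0.001764
  = 371.0813

Round up to the nearest whole number: n = 372

372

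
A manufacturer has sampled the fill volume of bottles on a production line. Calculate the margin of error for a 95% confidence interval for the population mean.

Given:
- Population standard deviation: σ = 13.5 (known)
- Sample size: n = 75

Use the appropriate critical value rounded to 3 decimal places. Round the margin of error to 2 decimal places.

The population standard deviation σ is known, so use the z-interval margin of error formula.

For 95% confidence, z* = 1.96 (from standard normal table)

Margin of error formula for z-interval: E = z* × σ/√n

E = 1.96 × 13.5/√75
  = 1.96 × 1.558846
  = 3.0553

Rounded to 2 decimal places:

3.06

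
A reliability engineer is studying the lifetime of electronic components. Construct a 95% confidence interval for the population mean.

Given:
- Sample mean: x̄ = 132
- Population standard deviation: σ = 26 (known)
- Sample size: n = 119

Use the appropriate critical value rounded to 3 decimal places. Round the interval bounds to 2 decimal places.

The population standard deviation σ is known, so use a z-interval (standard normal critical value).

For 95% confidence, z* = 1.96 (from standard normal table)

Standard error: SE = σ/√n = 26/√119 = 2.383416

Margin of error: E = z* × SE = 1.96 × 2.383416 = 4.6715

Z-interval: x̄ ± E = 132 ± 4.6715 = (127.3285, 136.6715)

Rounded to 2 decimal places:

(127.33, 136.67)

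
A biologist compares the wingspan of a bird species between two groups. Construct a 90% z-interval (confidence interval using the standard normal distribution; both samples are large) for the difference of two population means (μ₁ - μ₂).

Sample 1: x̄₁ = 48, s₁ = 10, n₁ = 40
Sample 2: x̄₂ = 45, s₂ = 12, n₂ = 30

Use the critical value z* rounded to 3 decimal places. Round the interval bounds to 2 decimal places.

Both samples are large (n₁ = 40 ≥ 30, n₂ = 30 ≥ 30), so a z-interval for the difference of means applies.

Point estimate: x̄₁ - x̄₂ = 48 - 45 = 3

Standard error: SE = √(s₁²/n₁ + s₂²/n₂)
= √(10²/40 + 12²/30)
= √(2.500000 + 4.800000)
= 2.701851

For 90% confidence, z* = 1.645 (from standard normal table)
Margin of error: E = z* × SE = 1.645 × 2.701851 = 4.4445

Z-interval: (x̄₁ - x̄₂) ± E = 3 ± 4.4445 = (-1.4445, 7.4445)

Rounded to 2 decimal places:

(-1.44, 7.44)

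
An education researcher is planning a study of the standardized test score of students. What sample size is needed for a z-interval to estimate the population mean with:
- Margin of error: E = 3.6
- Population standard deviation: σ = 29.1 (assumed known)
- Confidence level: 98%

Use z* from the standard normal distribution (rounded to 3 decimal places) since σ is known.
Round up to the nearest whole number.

Using z* since population σ is known (z-interval formula).

For 98% confidence, z* = 2.326 (from standard normal table)

Sample size formula for z-interval: n = (z*σ/E)²

n = (2.326 × 29.1 / 3.6)²
  = (18.801833)²
  = 353.5089

Round up to the nearest whole number: n = 354

354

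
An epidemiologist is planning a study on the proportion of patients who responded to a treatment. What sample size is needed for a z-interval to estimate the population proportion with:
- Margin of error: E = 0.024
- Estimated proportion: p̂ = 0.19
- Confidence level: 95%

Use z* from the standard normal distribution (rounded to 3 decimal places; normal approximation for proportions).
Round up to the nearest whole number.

Using z* for proportion z-interval (normal approximation).

For 95% confidence, z* = 1.96 (from standard normal table)

Sample size formula for proportion z-interval: n = z*²p̂(1-p̂)/E²

n = 1.96² × 0.19 × 0.81 / 0.024²
  = 3.8416 × 0.1539 / 0.000576
  = 1026.4275

Round up to the nearest whole number: n = 1027

1027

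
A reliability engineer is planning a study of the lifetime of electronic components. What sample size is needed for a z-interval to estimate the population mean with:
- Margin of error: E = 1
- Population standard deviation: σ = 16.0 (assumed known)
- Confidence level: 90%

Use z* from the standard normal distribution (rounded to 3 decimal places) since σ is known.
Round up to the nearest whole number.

Using z* since population σ is known (z-interval formula).

For 90% confidence, z* = 1.645 (from standard normal table)

Sample size formula for z-interval: n = (z*σ/E)²

n = (1.645 × 16.0 / 1)²
  = (26.320000)²
  = 692.7424

Round up to the nearest whole number: n = 693

693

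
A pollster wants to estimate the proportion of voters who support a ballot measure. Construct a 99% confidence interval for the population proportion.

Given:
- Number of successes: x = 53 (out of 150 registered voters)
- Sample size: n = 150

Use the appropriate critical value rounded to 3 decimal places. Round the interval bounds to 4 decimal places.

Sample proportion: p̂ = 53/150 = 0.353333

Check conditions for normal approximation:
  np̂ = 53 ≥ 10 ✓
  n(1-p̂) = 97 ≥ 10 ✓

The sample is large enough, so use a z-interval (normal approximation) for the proportion.

For 99% confidence, z* = 2.576 (from standard normal table)

Standard error: SE = √(p̂(1-p̂)/n) = √(0.353333×0.646667/150) = 0.03902895

Margin of error: E = z* × SE = 2.576 × 0.03902895 = 0.100539

Z-interval: p̂ ± E = 0.353333 ± 0.100539 = (0.252795, 0.453872)

Rounded to 4 decimal places:

(0.2528, 0.4539)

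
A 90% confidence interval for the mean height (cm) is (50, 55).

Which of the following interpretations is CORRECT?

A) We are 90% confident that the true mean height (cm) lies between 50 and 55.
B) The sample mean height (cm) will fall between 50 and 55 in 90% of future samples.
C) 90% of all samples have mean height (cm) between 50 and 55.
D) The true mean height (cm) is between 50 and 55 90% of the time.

A confidence interval represents our confidence in the procedure, not a probability statement about the parameter.

Key concept: If we repeated this sampling process many times and computed a 90% CI each time, about 90% of those intervals would contain the true population parameter.

For this specific interval (50, 55):
- Midpoint (point estimate): 52.5
- Margin of error: 2.5

The correct interpretation is the one stating confidence that the true parameter lies in the interval — option A.

A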